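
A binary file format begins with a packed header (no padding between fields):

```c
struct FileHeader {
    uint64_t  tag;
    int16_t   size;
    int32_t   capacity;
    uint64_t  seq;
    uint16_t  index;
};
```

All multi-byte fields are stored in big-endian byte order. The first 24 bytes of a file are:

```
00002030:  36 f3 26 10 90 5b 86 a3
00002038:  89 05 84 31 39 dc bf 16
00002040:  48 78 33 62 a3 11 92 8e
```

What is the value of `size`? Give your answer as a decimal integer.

-30459

`size` follows `tag` (8 bytes), so it starts at byte offset 8 and occupies 2 bytes.
Bytes at offsets 8..9: 89 05.
In big-endian order the high byte comes first in memory.
The bytes are already most-significant first: 0x8905.
Top bit is set, so as a signed 16-bit value this is 0x8905 − 2^16 = -30459.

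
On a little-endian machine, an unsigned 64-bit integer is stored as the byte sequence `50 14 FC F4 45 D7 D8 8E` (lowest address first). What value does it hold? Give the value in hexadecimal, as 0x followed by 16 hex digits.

Little-endian: lowest address holds the least-significant byte.
Reassemble most-significant byte first: 8E D8 D7 45 F4 FC 14 50 → 0x8ED8D745F4FC1450.

0x8ED8D745F4FC1450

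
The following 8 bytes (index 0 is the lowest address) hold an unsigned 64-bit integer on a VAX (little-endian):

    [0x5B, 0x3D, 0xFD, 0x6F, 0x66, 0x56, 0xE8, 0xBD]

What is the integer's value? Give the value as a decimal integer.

13684282465730772315

Little-endian stores the least-significant byte at the lowest address.
Reassemble most-significant byte first: BD E8 56 66 6F FD 3D 5B → 0xBDE856666FFD3D5B.
0xBDE856666FFD3D5B = 13684282465730772315.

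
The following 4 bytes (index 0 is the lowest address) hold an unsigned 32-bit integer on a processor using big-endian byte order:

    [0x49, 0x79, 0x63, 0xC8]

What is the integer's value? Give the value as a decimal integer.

1232692168

Big-endian: lowest address holds the most-significant byte.
The bytes are already most-significant first: 0x497963C8.
0x497963C8 = 1232692168.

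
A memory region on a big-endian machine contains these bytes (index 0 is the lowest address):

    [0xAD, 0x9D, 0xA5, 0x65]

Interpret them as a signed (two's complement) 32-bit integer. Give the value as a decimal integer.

-1382177435

Big-endian: lowest address holds the most-significant byte.
The bytes are already most-significant first: 0xAD9DA565.
Top bit is set, so as a signed 32-bit value this is 0xAD9DA565 − 2^32 = -1382177435.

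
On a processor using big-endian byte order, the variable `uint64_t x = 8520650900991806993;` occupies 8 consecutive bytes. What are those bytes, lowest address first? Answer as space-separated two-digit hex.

8520650900991806993 in hexadecimal, padded to 64 bits, is 0x763F6ED9A0BA8E11.
Split into bytes (most-significant first): 76 3F 6E D9 A0 BA 8E 11.
Big-endian stores the most-significant byte at the lowest address.
So the memory order matches the most-significant-first order: 76 3F 6E D9 A0 BA 8E 11.

76 3F 6E D9 A0 BA 8E 11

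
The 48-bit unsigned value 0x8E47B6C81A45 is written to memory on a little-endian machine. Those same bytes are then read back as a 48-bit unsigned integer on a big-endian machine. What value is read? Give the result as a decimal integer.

Stored little-endian, the bytes at ascending addresses are 45 1A C8 B6 47 8E.
Read back as big-endian, the last byte is least significant, giving 0x451AC8B6478E.
0x451AC8B6478E = 75981338855310.

75981338855310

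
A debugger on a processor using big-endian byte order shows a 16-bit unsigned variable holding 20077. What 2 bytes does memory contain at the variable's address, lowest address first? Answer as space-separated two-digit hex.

4E 6D

20077 in hexadecimal, padded to 16 bits, is 0x4E6D.
Split into bytes (most-significant first): 4E 6D.
Big-endian stores the most-significant byte at the lowest address.
So the memory order matches the most-significant-first order: 4E 6D.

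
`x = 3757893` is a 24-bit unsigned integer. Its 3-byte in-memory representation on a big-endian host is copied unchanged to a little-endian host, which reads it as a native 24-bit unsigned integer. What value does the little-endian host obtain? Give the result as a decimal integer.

3757893 in 24-bit hexadecimal is 0x395745.
Stored big-endian, the bytes at ascending addresses are 39 57 45.
Read back as little-endian, the first byte is least significant, giving 0x455739.
0x455739 = 4544313.

4544313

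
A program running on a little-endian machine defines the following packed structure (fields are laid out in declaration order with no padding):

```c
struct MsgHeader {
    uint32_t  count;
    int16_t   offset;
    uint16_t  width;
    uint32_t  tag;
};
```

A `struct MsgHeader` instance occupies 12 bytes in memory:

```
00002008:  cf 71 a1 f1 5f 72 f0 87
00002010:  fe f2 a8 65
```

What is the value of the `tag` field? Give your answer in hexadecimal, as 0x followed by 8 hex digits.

0x65A8F2FE

`tag` follows `count` (4 B), `offset` (2 B), `width` (2 B), so it starts at offset 4 + 2 + 2 = 8 and occupies 4 bytes.
Bytes at offsets 8..11: FE F2 A8 65.
Little-endian stores the least-significant byte at the lowest address.
Reassemble most-significant byte first: 65 A8 F2 FE → 0x65A8F2FE.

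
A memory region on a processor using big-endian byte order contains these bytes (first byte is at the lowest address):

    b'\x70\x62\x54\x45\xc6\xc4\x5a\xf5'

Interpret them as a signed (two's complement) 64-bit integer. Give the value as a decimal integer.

8098127738629806837

In big-endian order the high byte comes first in memory.
The bytes are already most-significant first: 0x70625445C6C45AF5.
0x70625445C6C45AF5 = 8098127738629806837.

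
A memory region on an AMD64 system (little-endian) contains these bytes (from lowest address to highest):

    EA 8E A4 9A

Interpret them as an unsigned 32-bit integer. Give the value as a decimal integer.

2594475754

Little-endian: lowest address holds the least-significant byte.
Reassemble most-significant byte first: 9A A4 8E EA → 0x9AA48EEA.
0x9AA48EEA = 2594475754.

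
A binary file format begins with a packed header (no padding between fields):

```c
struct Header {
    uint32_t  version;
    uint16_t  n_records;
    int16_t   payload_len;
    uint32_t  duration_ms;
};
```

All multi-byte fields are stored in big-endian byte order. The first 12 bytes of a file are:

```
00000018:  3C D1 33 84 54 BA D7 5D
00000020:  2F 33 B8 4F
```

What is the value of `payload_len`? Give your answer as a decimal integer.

-10403

`payload_len` follows `version` (4 B), `n_records` (2 B), so it starts at offset 4 + 2 = 6 and occupies 2 bytes.
Bytes at offsets 6..7: D7 5D.
Big-endian: lowest address holds the most-significant byte.
The bytes are already most-significant first: 0xD75D.
Top bit is set, so as a signed 16-bit value this is 0xD75D − 2^16 = -10403.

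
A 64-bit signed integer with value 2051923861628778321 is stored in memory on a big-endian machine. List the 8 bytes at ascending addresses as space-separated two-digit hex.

2051923861628778321 in hexadecimal, padded to 64 bits, is 0x1C79E5E16E87F751.
Split into bytes (most-significant first): 1C 79 E5 E1 6E 87 F7 51.
Big-endian stores the most-significant byte at the lowest address.
So the memory order matches the most-significant-first order: 1C 79 E5 E1 6E 87 F7 51.

1C 79 E5 E1 6E 87 F7 51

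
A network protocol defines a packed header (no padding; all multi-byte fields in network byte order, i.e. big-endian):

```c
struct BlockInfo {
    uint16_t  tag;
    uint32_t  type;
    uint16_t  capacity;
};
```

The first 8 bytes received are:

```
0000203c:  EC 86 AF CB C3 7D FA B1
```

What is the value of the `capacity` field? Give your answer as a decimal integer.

`capacity` follows `tag` (2 B), `type` (4 B), so it starts at offset 2 + 4 = 6 and occupies 2 bytes.
Bytes at offsets 6..7: FA B1.
Big-endian: lowest address holds the most-significant byte.
The bytes are already most-significant first: 0xFAB1.
0xFAB1 = 64177.

64177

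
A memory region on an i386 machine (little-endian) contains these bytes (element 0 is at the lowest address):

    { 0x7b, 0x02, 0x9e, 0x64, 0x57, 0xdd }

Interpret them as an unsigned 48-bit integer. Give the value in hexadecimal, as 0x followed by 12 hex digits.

Little-endian: lowest address holds the least-significant byte.
Reassemble most-significant byte first: DD 57 64 9E 02 7B → 0xDD57649E027B.

0xDD57649E027B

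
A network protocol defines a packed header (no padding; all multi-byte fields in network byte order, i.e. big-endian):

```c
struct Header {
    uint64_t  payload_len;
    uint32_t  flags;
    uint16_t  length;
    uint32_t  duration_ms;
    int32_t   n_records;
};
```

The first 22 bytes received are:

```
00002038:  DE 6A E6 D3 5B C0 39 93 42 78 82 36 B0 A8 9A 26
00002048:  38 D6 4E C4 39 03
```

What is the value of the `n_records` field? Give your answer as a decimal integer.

`n_records` follows `payload_len` (8 B), `flags` (4 B), `length` (2 B), `duration_ms` (4 B), so it starts at offset 8 + 4 + 2 + 4 = 18 and occupies 4 bytes.
Bytes at offsets 18..21: 4E C4 39 03.
Big-endian stores the most-significant byte at the lowest address.
The bytes are already most-significant first: 0x4EC43903.
0x4EC43903 = 1321482499.

1321482499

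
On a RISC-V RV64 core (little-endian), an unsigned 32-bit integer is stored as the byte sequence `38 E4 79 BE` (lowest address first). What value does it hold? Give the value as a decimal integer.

3195659320

In little-endian order the low byte comes first in memory.
Reassemble most-significant byte first: BE 79 E4 38 → 0xBE79E438.
0xBE79E438 = 3195659320.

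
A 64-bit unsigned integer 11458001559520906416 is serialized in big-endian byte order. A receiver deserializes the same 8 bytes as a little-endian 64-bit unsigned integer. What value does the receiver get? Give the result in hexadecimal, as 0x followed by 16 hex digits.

0xB08C1D17B6FF029F

11458001559520906416 in 64-bit hexadecimal is 0x9F02FFB6171D8CB0.
Stored big-endian, the bytes at ascending addresses are 9F 02 FF B6 17 1D 8C B0.
Read back as little-endian, the first byte is least significant, giving 0xB08C1D17B6FF029F.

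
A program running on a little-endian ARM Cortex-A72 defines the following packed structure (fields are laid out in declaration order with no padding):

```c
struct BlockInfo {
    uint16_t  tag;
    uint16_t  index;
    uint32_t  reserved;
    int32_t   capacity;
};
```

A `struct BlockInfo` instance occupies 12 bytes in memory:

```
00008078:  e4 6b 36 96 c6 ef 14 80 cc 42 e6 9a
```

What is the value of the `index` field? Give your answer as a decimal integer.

`index` follows `tag` (2 bytes), so it starts at byte offset 2 and occupies 2 bytes.
Bytes at offsets 2..3: 36 96.
In little-endian order the low byte comes first in memory.
Reassemble most-significant byte first: 96 36 → 0x9636.
0x9636 = 38454.

38454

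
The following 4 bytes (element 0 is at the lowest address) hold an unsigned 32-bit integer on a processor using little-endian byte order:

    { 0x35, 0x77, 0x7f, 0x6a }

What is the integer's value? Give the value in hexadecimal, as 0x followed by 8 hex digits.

Little-endian: lowest address holds the least-significant byte.
Reassemble most-significant byte first: 6A 7F 77 35 → 0x6A7F7735.

0x6A7F7735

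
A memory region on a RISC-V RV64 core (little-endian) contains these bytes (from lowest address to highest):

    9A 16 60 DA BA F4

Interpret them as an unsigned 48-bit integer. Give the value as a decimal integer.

Little-endian: lowest address holds the least-significant byte.
Reassemble most-significant byte first: F4 BA DA 60 16 9A → 0xF4BADA60169A.
0xF4BADA60169A = 269083364824730.

269083364824730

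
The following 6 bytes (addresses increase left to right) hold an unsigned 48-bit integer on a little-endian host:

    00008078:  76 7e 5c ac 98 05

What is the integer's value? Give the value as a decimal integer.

In little-endian order the low byte comes first in memory.
Reassemble most-significant byte first: 05 98 AC 5C 7E 76 → 0x0598AC5C7E76.
0x0598AC5C7E76 = 6153284910710.

6153284910710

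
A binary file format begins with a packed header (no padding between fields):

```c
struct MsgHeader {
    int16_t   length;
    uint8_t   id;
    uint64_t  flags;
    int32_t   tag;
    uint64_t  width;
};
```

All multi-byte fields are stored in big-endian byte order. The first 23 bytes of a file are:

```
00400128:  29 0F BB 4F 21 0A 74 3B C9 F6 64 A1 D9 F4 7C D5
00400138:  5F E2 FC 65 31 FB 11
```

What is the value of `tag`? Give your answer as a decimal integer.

-1579551620

`tag` follows `length` (2 B), `id` (1 B), `flags` (8 B), so it starts at offset 2 + 1 + 8 = 11 and occupies 4 bytes.
Bytes at offsets 11..14: A1 D9 F4 7C.
In big-endian order the high byte comes first in memory.
The bytes are already most-significant first: 0xA1D9F47C.
Top bit is set, so as a signed 32-bit value this is 0xA1D9F47C − 2^32 = -1579551620.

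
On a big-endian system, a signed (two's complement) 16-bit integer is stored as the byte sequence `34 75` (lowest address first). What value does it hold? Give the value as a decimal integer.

13429

Big-endian stores the most-significant byte at the lowest address.
The bytes are already most-significant first: 0x3475.
0x3475 = 13429.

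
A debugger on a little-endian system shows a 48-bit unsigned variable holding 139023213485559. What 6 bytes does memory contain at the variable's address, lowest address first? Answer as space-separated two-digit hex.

139023213485559 in hexadecimal, padded to 48 bits, is 0x7E70DD415DF7.
Split into bytes (most-significant first): 7E 70 DD 41 5D F7.
In little-endian order the low byte comes first in memory.
So at ascending addresses the bytes are F7 5D 41 DD 70 7E.

F7 5D 41 DD 70 7E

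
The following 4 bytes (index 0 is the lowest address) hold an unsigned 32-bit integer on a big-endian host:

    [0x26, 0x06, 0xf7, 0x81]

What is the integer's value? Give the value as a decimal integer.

Big-endian stores the most-significant byte at the lowest address.
The bytes are already most-significant first: 0x2606F781.
0x2606F781 = 637990785.

637990785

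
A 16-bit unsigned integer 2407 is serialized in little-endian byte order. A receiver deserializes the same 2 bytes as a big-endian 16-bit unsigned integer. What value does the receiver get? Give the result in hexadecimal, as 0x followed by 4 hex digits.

0x6709

2407 in 16-bit hexadecimal is 0x0967.
Stored little-endian, the bytes at ascending addresses are 67 09.
Read back as big-endian, the last byte is least significant, giving 0x6709.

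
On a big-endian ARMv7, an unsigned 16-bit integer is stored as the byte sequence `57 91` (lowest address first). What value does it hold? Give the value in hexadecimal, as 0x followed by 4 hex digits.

0x5791

Big-endian stores the most-significant byte at the lowest address.
The bytes are already most-significant first: 0x5791.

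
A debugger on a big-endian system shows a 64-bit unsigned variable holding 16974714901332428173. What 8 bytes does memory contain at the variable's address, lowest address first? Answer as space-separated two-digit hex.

EB 92 4D 44 51 73 05 8D

16974714901332428173 in hexadecimal, padded to 64 bits, is 0xEB924D445173058D.
Split into bytes (most-significant first): EB 92 4D 44 51 73 05 8D.
Big-endian stores the most-significant byte at the lowest address.
So the memory order matches the most-significant-first order: EB 92 4D 44 51 73 05 8D.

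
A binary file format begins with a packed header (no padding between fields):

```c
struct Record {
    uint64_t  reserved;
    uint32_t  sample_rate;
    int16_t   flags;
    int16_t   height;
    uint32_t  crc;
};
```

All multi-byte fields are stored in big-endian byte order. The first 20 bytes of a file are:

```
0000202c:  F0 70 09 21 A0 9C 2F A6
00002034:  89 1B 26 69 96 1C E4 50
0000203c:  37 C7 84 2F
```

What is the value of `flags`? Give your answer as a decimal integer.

-27108

`flags` follows `reserved` (8 B), `sample_rate` (4 B), so it starts at offset 8 + 4 = 12 and occupies 2 bytes.
Bytes at offsets 12..13: 96 1C.
In big-endian order the high byte comes first in memory.
The bytes are already most-significant first: 0x961C.
Top bit is set, so as a signed 16-bit value this is 0x961C − 2^16 = -27108.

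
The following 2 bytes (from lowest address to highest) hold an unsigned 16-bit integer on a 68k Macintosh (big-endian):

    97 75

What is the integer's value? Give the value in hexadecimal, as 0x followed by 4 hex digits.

Big-endian stores the most-significant byte at the lowest address.
The bytes are already most-significant first: 0x9775.

0x9775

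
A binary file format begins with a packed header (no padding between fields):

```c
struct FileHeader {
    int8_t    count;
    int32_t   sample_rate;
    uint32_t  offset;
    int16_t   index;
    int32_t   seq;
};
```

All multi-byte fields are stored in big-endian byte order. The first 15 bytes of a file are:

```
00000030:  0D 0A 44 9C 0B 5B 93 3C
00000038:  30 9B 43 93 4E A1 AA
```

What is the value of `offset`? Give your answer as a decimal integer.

1536375856

`offset` follows `count` (1 B), `sample_rate` (4 B), so it starts at offset 1 + 4 = 5 and occupies 4 bytes.
Bytes at offsets 5..8: 5B 93 3C 30.
Big-endian stores the most-significant byte at the lowest address.
The bytes are already most-significant first: 0x5B933C30.
0x5B933C30 = 1536375856.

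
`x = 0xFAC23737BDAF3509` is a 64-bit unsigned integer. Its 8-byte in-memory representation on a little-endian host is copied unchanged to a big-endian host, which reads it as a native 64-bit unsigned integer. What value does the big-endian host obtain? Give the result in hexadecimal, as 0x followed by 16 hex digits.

Stored little-endian, the bytes at ascending addresses are 09 35 AF BD 37 37 C2 FA.
Read back as big-endian, the last byte is least significant, giving 0x0935AFBD3737C2FA.

0x0935AFBD3737C2FA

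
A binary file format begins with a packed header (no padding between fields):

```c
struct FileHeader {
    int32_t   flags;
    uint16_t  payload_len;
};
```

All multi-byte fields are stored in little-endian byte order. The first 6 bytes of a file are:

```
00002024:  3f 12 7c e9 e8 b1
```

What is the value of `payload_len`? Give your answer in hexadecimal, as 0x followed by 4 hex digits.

0xB1E8

`payload_len` follows `flags` (4 bytes), so it starts at byte offset 4 and occupies 2 bytes.
Bytes at offsets 4..5: E8 B1.
In little-endian order the low byte comes first in memory.
Reassemble most-significant byte first: B1 E8 → 0xB1E8.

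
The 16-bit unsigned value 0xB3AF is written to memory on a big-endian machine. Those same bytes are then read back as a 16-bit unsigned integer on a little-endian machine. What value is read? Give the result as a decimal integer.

Stored big-endian, the bytes at ascending addresses are B3 AF.
Read back as little-endian, the first byte is least significant, giving 0xAFB3.
0xAFB3 = 44979.

44979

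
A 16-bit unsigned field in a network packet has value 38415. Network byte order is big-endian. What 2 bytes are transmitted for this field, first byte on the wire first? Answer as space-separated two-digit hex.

38415 in hexadecimal, padded to 16 bits, is 0x960F.
Split into bytes (most-significant first): 96 0F.
Big-endian: lowest address holds the most-significant byte.
So the memory order matches the most-significant-first order: 96 0F.

96 0F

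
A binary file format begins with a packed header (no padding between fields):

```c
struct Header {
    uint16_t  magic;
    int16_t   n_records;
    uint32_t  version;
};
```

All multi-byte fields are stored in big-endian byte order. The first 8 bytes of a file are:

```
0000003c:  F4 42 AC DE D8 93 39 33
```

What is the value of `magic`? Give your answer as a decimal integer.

62530

`magic` is the first field, at byte offset 0, occupying 2 bytes.
Bytes at offsets 0..1: F4 42.
Big-endian stores the most-significant byte at the lowest address.
The bytes are already most-significant first: 0xF442.
0xF442 = 62530.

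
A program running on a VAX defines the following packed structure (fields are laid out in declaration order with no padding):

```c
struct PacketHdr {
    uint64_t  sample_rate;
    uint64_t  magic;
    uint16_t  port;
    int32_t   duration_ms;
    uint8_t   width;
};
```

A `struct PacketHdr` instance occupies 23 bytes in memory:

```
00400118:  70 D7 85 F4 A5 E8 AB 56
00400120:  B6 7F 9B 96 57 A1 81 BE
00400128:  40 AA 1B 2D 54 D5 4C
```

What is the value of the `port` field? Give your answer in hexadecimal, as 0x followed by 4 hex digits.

0xAA40

`port` follows `sample_rate` (8 B), `magic` (8 B), so it starts at offset 8 + 8 = 16 and occupies 2 bytes.
Bytes at offsets 16..17: 40 AA.
Little-endian stores the least-significant byte at the lowest address.
Reassemble most-significant byte first: AA 40 → 0xAA40.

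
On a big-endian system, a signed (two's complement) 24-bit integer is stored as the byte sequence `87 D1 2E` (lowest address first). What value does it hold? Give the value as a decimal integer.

Big-endian stores the most-significant byte at the lowest address.
The bytes are already most-significant first: 0x87D12E.
Top bit is set, so as a signed 24-bit value this is 0x87D12E − 2^24 = -7876306.

-7876306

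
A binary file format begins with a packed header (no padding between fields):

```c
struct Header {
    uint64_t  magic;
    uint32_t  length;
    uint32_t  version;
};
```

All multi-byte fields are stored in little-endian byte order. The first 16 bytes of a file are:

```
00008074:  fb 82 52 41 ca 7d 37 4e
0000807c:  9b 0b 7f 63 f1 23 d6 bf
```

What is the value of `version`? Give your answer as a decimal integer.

3218482161

`version` follows `magic` (8 B), `length` (4 B), so it starts at offset 8 + 4 = 12 and occupies 4 bytes.
Bytes at offsets 12..15: F1 23 D6 BF.
Little-endian: lowest address holds the least-significant byte.
Reassemble most-significant byte first: BF D6 23 F1 → 0xBFD623F1.
0xBFD623F1 = 3218482161.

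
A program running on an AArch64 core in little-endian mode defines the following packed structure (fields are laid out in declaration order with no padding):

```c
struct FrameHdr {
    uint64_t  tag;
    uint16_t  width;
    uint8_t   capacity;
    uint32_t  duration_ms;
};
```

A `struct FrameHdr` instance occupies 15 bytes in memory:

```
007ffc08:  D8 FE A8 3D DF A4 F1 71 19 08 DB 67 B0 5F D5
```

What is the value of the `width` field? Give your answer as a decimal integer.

`width` follows `tag` (8 bytes), so it starts at byte offset 8 and occupies 2 bytes.
Bytes at offsets 8..9: 19 08.
Little-endian: lowest address holds the least-significant byte.
Reassemble most-significant byte first: 08 19 → 0x0819.
0x0819 = 2073.

2073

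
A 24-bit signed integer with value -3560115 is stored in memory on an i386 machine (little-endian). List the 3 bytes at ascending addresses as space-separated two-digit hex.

Two's complement of -3560115 in 24 bits: 3560115 = 0x3652B3; invert → 0xC9AD4C; add 1 → 0xC9AD4D.
Split into bytes (most-significant first): C9 AD 4D.
Little-endian: lowest address holds the least-significant byte.
So at ascending addresses the bytes are 4D AD C9.

4D AD C9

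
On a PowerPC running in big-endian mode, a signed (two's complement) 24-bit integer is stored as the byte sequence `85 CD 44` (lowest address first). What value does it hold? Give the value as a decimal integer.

-8008380

In big-endian order the high byte comes first in memory.
The bytes are already most-significant first: 0x85CD44.
Top bit is set, so as a signed 24-bit value this is 0x85CD44 − 2^24 = -8008380.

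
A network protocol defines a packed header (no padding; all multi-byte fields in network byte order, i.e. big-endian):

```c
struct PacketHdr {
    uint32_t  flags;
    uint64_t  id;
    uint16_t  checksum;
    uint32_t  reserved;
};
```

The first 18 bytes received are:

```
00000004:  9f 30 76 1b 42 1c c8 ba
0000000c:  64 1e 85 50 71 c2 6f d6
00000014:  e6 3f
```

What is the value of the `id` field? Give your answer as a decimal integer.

4763903208720336208

`id` follows `flags` (4 bytes), so it starts at byte offset 4 and occupies 8 bytes.
Bytes at offsets 4..11: 42 1C C8 BA 64 1E 85 50.
Big-endian: lowest address holds the most-significant byte.
The bytes are already most-significant first: 0x421CC8BA641E8550.
0x421CC8BA641E8550 = 4763903208720336208.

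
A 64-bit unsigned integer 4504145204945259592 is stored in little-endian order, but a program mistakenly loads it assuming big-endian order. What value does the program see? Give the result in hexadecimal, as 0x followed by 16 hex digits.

0x488C8A2D33F0813E

4504145204945259592 in 64-bit hexadecimal is 0x3E81F0332D8A8C48.
Stored little-endian, the bytes at ascending addresses are 48 8C 8A 2D 33 F0 81 3E.
Read back as big-endian, the last byte is least significant, giving 0x488C8A2D33F0813E.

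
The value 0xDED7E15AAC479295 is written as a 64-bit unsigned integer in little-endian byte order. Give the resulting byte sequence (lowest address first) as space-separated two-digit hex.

Split into bytes (most-significant first): DE D7 E1 5A AC 47 92 95.
In little-endian order the low byte comes first in memory.
So at ascending addresses the bytes are 95 92 47 AC 5A E1 D7 DE.

95 92 47 AC 5A E1 D7 DE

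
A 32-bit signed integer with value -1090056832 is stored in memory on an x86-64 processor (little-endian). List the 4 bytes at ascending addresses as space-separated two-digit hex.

80 0D 07 BF

Two's complement of -1090056832 in 32 bits: 1090056832 = 0x40F8F280; invert → 0xBF070D7F; add 1 → 0xBF070D80.
Split into bytes (most-significant first): BF 07 0D 80.
Little-endian stores the least-significant byte at the lowest address.
So at ascending addresses the bytes are 80 0D 07 BF.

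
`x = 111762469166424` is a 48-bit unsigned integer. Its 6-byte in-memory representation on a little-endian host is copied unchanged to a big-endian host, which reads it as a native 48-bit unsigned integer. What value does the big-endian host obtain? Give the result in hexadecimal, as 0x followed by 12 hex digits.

0x581D46BAA565

111762469166424 in 48-bit hexadecimal is 0x65A5BA461D58.
Stored little-endian, the bytes at ascending addresses are 58 1D 46 BA A5 65.
Read back as big-endian, the last byte is least significant, giving 0x581D46BAA565.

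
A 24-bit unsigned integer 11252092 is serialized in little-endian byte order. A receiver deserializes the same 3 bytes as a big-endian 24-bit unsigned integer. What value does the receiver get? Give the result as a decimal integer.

8171947

11252092 in 24-bit hexadecimal is 0xABB17C.
Stored little-endian, the bytes at ascending addresses are 7C B1 AB.
Read back as big-endian, the last byte is least significant, giving 0x7CB1AB.
0x7CB1AB = 8171947.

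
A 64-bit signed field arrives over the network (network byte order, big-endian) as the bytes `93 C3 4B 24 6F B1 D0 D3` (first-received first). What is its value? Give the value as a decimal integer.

Big-endian stores the most-significant byte at the lowest address.
The bytes are already most-significant first: 0x93C34B246FB1D0D3.
Top bit is set, so as a signed 64-bit value this is 0x93C34B246FB1D0D3 − 2^64 = -7799307509810736941.

-7799307509810736941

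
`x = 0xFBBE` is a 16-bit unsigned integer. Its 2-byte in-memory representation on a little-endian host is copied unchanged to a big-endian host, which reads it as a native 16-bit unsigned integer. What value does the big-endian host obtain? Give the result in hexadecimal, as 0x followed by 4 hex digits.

0xBEFB

Stored little-endian, the bytes at ascending addresses are BE FB.
Read back as big-endian, the last byte is least significant, giving 0xBEFB.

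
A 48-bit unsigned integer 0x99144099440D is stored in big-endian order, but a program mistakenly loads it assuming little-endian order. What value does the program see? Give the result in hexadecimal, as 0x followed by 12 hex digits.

0x0D4499401499

Stored big-endian, the bytes at ascending addresses are 99 14 40 99 44 0D.
Read back as little-endian, the first byte is least significant, giving 0x0D4499401499.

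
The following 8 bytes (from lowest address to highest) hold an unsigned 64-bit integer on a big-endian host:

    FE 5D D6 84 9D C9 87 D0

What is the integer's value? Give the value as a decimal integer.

18329041923539044304

Big-endian stores the most-significant byte at the lowest address.
The bytes are already most-significant first: 0xFE5DD6849DC987D0.
0xFE5DD6849DC987D0 = 18329041923539044304.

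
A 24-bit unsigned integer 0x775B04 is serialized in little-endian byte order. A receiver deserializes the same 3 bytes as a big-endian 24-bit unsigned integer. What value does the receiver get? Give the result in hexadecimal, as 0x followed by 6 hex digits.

0x045B77

Stored little-endian, the bytes at ascending addresses are 04 5B 77.
Read back as big-endian, the last byte is least significant, giving 0x045B77.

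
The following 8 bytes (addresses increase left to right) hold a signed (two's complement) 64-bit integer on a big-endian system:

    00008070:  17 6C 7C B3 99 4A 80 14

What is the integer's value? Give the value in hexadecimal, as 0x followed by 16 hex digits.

In big-endian order the high byte comes first in memory.
The bytes are already most-significant first: 0x176C7CB3994A8014.

0x176C7CB3994A8014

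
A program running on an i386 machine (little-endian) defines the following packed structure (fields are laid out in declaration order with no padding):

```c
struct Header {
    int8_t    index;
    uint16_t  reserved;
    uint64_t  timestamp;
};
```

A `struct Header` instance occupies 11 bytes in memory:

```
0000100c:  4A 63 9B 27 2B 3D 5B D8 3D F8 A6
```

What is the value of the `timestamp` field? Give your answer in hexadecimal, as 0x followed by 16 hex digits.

`timestamp` follows `index` (1 B), `reserved` (2 B), so it starts at offset 1 + 2 = 3 and occupies 8 bytes.
Bytes at offsets 3..10: 27 2B 3D 5B D8 3D F8 A6.
Little-endian: lowest address holds the least-significant byte.
Reassemble most-significant byte first: A6 F8 3D D8 5B 3D 2B 27 → 0xA6F83DD85B3D2B27.

0xA6F83DD85B3D2B27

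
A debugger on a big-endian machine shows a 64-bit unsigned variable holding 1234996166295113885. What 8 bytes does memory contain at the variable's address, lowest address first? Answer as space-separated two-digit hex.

1234996166295113885 in hexadecimal, padded to 64 bits, is 0x112396784EFD509D.
Split into bytes (most-significant first): 11 23 96 78 4E FD 50 9D.
In big-endian order the high byte comes first in memory.
So the memory order matches the most-significant-first order: 11 23 96 78 4E FD 50 9D.

11 23 96 78 4E FD 50 9D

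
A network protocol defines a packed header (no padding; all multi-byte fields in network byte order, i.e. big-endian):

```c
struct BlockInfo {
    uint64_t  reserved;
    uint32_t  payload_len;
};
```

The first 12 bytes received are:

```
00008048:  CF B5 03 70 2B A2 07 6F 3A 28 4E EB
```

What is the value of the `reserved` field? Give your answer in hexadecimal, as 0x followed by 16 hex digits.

0xCFB503702BA2076F

`reserved` is the first field, at byte offset 0, occupying 8 bytes.
Bytes at offsets 0..7: CF B5 03 70 2B A2 07 6F.
Big-endian stores the most-significant byte at the lowest address.
The bytes are already most-significant first: 0xCFB503702BA2076F.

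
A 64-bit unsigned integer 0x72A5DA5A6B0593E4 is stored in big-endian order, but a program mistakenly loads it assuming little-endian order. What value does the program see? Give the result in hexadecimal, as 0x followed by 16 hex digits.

Stored big-endian, the bytes at ascending addresses are 72 A5 DA 5A 6B 05 93 E4.
Read back as little-endian, the first byte is least significant, giving 0xE493056B5ADAA572.

0xE493056B5ADAA572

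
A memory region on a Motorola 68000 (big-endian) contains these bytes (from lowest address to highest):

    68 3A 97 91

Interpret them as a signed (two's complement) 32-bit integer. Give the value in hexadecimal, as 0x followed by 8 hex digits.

0x683A9791

Big-endian stores the most-significant byte at the lowest address.
The bytes are already most-significant first: 0x683A9791.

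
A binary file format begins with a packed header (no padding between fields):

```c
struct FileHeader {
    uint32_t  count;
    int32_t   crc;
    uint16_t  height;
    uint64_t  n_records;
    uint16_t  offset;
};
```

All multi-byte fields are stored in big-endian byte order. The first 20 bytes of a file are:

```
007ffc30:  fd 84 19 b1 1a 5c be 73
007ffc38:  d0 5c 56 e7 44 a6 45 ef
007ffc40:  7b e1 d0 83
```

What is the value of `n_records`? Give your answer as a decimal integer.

`n_records` follows `count` (4 B), `crc` (4 B), `height` (2 B), so it starts at offset 4 + 4 + 2 = 10 and occupies 8 bytes.
Bytes at offsets 10..17: 56 E7 44 A6 45 EF 7B E1.
In big-endian order the high byte comes first in memory.
The bytes are already most-significant first: 0x56E744A645EF7BE1.
0x56E744A645EF7BE1 = 6262049287810546657.

6262049287810546657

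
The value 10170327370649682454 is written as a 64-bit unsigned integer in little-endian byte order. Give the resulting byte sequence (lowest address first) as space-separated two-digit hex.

16 C2 01 E1 DB 42 24 8D

10170327370649682454 in hexadecimal, padded to 64 bits, is 0x8D2442DBE101C216.
Split into bytes (most-significant first): 8D 24 42 DB E1 01 C2 16.
Little-endian: lowest address holds the least-significant byte.
So at ascending addresses the bytes are 16 C2 01 E1 DB 42 24 8D.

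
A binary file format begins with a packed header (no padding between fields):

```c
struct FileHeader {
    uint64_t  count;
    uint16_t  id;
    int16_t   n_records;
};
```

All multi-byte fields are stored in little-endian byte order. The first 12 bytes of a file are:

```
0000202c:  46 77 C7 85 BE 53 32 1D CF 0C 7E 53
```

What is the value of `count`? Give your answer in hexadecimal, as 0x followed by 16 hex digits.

`count` is the first field, at byte offset 0, occupying 8 bytes.
Bytes at offsets 0..7: 46 77 C7 85 BE 53 32 1D.
Little-endian: lowest address holds the least-significant byte.
Reassemble most-significant byte first: 1D 32 53 BE 85 C7 77 46 → 0x1D3253BE85C77746.

0x1D3253BE85C77746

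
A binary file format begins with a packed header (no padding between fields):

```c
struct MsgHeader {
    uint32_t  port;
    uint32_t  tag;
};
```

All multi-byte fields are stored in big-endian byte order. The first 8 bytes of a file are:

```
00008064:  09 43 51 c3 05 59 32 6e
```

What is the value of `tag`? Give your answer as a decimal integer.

89731694

`tag` follows `port` (4 bytes), so it starts at byte offset 4 and occupies 4 bytes.
Bytes at offsets 4..7: 05 59 32 6E.
Big-endian stores the most-significant byte at the lowest address.
The bytes are already most-significant first: 0x0559326E.
0x0559326E = 89731694.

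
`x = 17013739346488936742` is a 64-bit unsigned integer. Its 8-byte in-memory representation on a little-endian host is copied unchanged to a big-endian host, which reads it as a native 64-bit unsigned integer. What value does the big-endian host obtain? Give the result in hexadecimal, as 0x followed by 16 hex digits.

17013739346488936742 in 64-bit hexadecimal is 0xEC1CF1CB008F4926.
Stored little-endian, the bytes at ascending addresses are 26 49 8F 00 CB F1 1C EC.
Read back as big-endian, the last byte is least significant, giving 0x26498F00CBF11CEC.

0x26498F00CBF11CEC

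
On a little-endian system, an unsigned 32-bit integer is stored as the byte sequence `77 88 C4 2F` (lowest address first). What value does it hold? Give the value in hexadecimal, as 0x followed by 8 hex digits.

0x2FC48877

In little-endian order the low byte comes first in memory.
Reassemble most-significant byte first: 2F C4 88 77 → 0x2FC48877.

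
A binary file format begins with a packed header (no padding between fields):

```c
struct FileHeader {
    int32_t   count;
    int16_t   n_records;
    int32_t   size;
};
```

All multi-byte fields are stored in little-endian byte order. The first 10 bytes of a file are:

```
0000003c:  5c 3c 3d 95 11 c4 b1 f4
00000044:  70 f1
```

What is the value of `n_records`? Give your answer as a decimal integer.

-15343

`n_records` follows `count` (4 bytes), so it starts at byte offset 4 and occupies 2 bytes.
Bytes at offsets 4..5: 11 C4.
Little-endian stores the least-significant byte at the lowest address.
Reassemble most-significant byte first: C4 11 → 0xC411.
Top bit is set, so as a signed 16-bit value this is 0xC411 − 2^16 = -15343.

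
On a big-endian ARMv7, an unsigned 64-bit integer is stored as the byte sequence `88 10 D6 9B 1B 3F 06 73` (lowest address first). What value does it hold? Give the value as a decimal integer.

Big-endian: lowest address holds the most-significant byte.
The bytes are already most-significant first: 0x8810D69B1B3F0673.
0x8810D69B1B3F0673 = 9804572350450959987.

9804572350450959987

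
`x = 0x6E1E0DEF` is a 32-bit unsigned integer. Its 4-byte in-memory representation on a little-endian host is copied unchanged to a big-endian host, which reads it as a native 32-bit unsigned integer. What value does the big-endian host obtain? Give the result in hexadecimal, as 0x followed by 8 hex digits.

0xEF0D1E6E

Stored little-endian, the bytes at ascending addresses are EF 0D 1E 6E.
Read back as big-endian, the last byte is least significant, giving 0xEF0D1E6E.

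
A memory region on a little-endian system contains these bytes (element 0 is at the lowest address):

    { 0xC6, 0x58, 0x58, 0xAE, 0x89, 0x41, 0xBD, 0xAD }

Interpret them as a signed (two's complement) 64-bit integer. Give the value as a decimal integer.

In little-endian order the low byte comes first in memory.
Reassemble most-significant byte first: AD BD 41 89 AE 58 58 C6 → 0xADBD4189AE5858C6.
Top bit is set, so as a signed 64-bit value this is 0xADBD4189AE5858C6 − 2^64 = -5927509474958354234.

-5927509474958354234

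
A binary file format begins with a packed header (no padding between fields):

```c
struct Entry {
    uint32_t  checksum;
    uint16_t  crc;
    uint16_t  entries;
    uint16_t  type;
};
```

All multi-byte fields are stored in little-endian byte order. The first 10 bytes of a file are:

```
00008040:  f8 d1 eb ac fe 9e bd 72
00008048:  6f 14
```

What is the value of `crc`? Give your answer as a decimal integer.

40702

`crc` follows `checksum` (4 bytes), so it starts at byte offset 4 and occupies 2 bytes.
Bytes at offsets 4..5: FE 9E.
Little-endian stores the least-significant byte at the lowest address.
Reassemble most-significant byte first: 9E FE → 0x9EFE.
0x9EFE = 40702.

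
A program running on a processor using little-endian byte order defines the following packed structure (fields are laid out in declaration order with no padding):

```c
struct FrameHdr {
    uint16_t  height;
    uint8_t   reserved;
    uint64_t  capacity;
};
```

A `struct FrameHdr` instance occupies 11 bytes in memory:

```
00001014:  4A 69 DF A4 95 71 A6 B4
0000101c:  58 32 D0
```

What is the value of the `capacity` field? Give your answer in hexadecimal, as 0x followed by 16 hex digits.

0xD03258B4A67195A4

`capacity` follows `height` (2 B), `reserved` (1 B), so it starts at offset 2 + 1 = 3 and occupies 8 bytes.
Bytes at offsets 3..10: A4 95 71 A6 B4 58 32 D0.
Little-endian: lowest address holds the least-significant byte.
Reassemble most-significant byte first: D0 32 58 B4 A6 71 95 A4 → 0xD03258B4A67195A4.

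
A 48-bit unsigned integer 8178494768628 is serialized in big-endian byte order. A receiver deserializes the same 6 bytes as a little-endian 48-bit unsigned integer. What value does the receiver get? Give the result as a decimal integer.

268853245669383

8178494768628 in 48-bit hexadecimal is 0x0770344685F4.
Stored big-endian, the bytes at ascending addresses are 07 70 34 46 85 F4.
Read back as little-endian, the first byte is least significant, giving 0xF48546347007.
0xF48546347007 = 268853245669383.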